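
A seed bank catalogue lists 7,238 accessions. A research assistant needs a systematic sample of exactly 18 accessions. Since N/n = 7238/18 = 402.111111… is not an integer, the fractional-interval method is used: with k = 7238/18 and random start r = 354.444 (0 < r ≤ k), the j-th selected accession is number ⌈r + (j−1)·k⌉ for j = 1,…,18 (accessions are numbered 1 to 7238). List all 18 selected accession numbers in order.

355, 757, 1159, 1561, 1963, 2365, 2768, 3170, 3572, 3974, 4376, 4778, 5180, 5582, 5984, 6387, 6789, 7191

j=1: r + 0k = 354.444 → ⌈·⌉ = 355
j=2: r + 1k = 756.555111… → ⌈·⌉ = 757
j=3: r + 2k = 1158.666222… → ⌈·⌉ = 1159
j=4: r + 3k = 1560.777333… → ⌈·⌉ = 1561
j=5: r + 4k = 1962.888444… → ⌈·⌉ = 1963
j=6: r + 5k = 2364.999555… → ⌈·⌉ = 2365
j=7: r + 6k = 2767.110666… → ⌈·⌉ = 2768
j=8: r + 7k = 3169.221777… → ⌈·⌉ = 3170
j=9: r + 8k = 3571.332888… → ⌈·⌉ = 3572
j=10: r + 9k = 3973.444 → ⌈·⌉ = 3974
j=11: r + 10k = 4375.555111… → ⌈·⌉ = 4376
j=12: r + 11k = 4777.666222… → ⌈·⌉ = 4778
j=13: r + 12k = 5179.777333… → ⌈·⌉ = 5180
j=14: r + 13k = 5581.888444… → ⌈·⌉ = 5582
j=15: r + 14k = 5983.999555… → ⌈·⌉ = 5984
j=16: r + 15k = 6386.110666… → ⌈·⌉ = 6387
j=17: r + 16k = 6788.221777… → ⌈·⌉ = 6789
j=18: r + 17k = 7190.332888… → ⌈·⌉ = 7191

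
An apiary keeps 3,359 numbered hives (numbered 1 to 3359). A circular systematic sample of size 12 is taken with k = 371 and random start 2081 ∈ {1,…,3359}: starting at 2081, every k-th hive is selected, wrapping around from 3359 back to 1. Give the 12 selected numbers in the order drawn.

2081, 2452, 2823, 3194, 206, 577, 948, 1319, 1690, 2061, 2432, 2803

Selection 1: 2081
Selection 2: 2081 + 371 = 2452
Selection 3: 2452 + 371 = 2823
Selection 4: 2823 + 371 = 3194
Selection 5: 3194 + 371 = 3565 → 3565 − 3359 = 206
Selection 6: 206 + 371 = 577
Selection 7: 577 + 371 = 948
Selection 8: 948 + 371 = 1319
Selection 9: 1319 + 371 = 1690
Selection 10: 1690 + 371 = 2061
Selection 11: 2061 + 371 = 2432
Selection 12: 2432 + 371 = 2803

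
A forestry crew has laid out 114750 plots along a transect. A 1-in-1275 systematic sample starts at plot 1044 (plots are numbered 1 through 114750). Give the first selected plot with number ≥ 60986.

k = 1275
Steps past start: ⌈(60986 − 1044)/1275⌉ = ⌈59942/1275⌉ = 48
Selected plot: 1044 + 48×1275 = 62244

62244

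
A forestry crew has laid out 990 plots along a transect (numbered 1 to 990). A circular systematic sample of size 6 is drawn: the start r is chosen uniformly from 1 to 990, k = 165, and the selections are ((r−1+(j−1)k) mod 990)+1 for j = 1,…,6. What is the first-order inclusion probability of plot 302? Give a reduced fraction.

1/165

For each position j, as r ranges over 1…990 the j-th selection hits every plot exactly once, so plot 302 is selected for exactly 6 of the 990 starts.
Inclusion probability = 6/990 = 1/165.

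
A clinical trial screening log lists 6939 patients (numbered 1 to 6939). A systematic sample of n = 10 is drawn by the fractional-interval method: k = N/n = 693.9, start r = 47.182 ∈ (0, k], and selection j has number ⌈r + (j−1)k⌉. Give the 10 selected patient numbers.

j=1: r + 0k = 47.182 → ⌈·⌉ = 48
j=2: r + 1k = 741.082 → ⌈·⌉ = 742
j=3: r + 2k = 1434.982 → ⌈·⌉ = 1435
j=4: r + 3k = 2128.882 → ⌈·⌉ = 2129
j=5: r + 4k = 2822.782 → ⌈·⌉ = 2823
j=6: r + 5k = 3516.682 → ⌈·⌉ = 3517
j=7: r + 6k = 4210.582 → ⌈·⌉ = 4211
j=8: r + 7k = 4904.482 → ⌈·⌉ = 4905
j=9: r + 8k = 5598.382 → ⌈·⌉ = 5599
j=10: r + 9k = 6292.282 → ⌈·⌉ = 6293

48, 742, 1435, 2129, 2823, 3517, 4211, 4905, 5599, 6293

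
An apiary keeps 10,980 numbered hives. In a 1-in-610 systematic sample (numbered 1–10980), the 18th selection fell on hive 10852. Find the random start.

482

k = 610
r = 10852 − (18−1)×610 = 10852 − 10370 = 482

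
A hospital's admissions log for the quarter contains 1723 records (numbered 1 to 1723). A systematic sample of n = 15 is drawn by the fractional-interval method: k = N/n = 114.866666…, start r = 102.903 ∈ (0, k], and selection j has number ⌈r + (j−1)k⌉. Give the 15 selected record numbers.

103, 218, 333, 448, 563, 678, 793, 907, 1022, 1137, 1252, 1367, 1482, 1597, 1712

j=1: r + 0k = 102.903 → ⌈·⌉ = 103
j=2: r + 1k = 217.769666… → ⌈·⌉ = 218
j=3: r + 2k = 332.636333… → ⌈·⌉ = 333
j=4: r + 3k = 447.503 → ⌈·⌉ = 448
j=5: r + 4k = 562.369666… → ⌈·⌉ = 563
j=6: r + 5k = 677.236333… → ⌈·⌉ = 678
j=7: r + 6k = 792.103 → ⌈·⌉ = 793
j=8: r + 7k = 906.969666… → ⌈·⌉ = 907
j=9: r + 8k = 1021.836333… → ⌈·⌉ = 1022
j=10: r + 9k = 1136.703 → ⌈·⌉ = 1137
j=11: r + 10k = 1251.569666… → ⌈·⌉ = 1252
j=12: r + 11k = 1366.436333… → ⌈·⌉ = 1367
j=13: r + 12k = 1481.303 → ⌈·⌉ = 1482
j=14: r + 13k = 1596.169666… → ⌈·⌉ = 1597
j=15: r + 14k = 1711.036333… → ⌈·⌉ = 1712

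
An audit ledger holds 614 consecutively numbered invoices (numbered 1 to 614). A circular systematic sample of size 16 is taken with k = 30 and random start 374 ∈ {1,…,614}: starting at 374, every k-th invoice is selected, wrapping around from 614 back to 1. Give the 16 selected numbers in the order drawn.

374, 404, 434, 464, 494, 524, 554, 584, 614, 30, 60, 90, 120, 150, 180, 210

Selection 1: 374
Selection 2: 374 + 30 = 404
Selection 3: 404 + 30 = 434
Selection 4: 434 + 30 = 464
Selection 5: 464 + 30 = 494
Selection 6: 494 + 30 = 524
Selection 7: 524 + 30 = 554
Selection 8: 554 + 30 = 584
Selection 9: 584 + 30 = 614
Selection 10: 614 + 30 = 644 → 644 − 614 = 30
Selection 11: 30 + 30 = 60
Selection 12: 60 + 30 = 90
Selection 13: 90 + 30 = 120
Selection 14: 120 + 30 = 150
Selection 15: 150 + 30 = 180
Selection 16: 180 + 30 = 210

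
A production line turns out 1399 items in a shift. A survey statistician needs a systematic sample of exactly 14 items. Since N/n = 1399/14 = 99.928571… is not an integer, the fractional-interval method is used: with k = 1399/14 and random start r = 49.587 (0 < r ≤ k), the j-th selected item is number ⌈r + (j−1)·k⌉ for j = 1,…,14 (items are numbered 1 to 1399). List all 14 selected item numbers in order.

j=1: r + 0k = 49.587 → ⌈·⌉ = 50
j=2: r + 1k = 149.515571… → ⌈·⌉ = 150
j=3: r + 2k = 249.444142… → ⌈·⌉ = 250
j=4: r + 3k = 349.372714… → ⌈·⌉ = 350
j=5: r + 4k = 449.301285… → ⌈·⌉ = 450
j=6: r + 5k = 549.229857… → ⌈·⌉ = 550
j=7: r + 6k = 649.158428… → ⌈·⌉ = 650
j=8: r + 7k = 749.087 → ⌈·⌉ = 750
j=9: r + 8k = 849.015571… → ⌈·⌉ = 850
j=10: r + 9k = 948.944142… → ⌈·⌉ = 949
j=11: r + 10k = 1048.872714… → ⌈·⌉ = 1049
j=12: r + 11k = 1148.801285… → ⌈·⌉ = 1149
j=13: r + 12k = 1248.729857… → ⌈·⌉ = 1249
j=14: r + 13k = 1348.658428… → ⌈·⌉ = 1349

50, 150, 250, 350, 450, 550, 650, 750, 850, 949, 1049, 1149, 1249, 1349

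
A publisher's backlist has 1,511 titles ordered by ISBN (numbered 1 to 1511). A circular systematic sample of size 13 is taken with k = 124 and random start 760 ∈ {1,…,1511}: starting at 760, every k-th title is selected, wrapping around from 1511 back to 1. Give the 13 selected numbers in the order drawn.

Selection 1: 760
Selection 2: 760 + 124 = 884
Selection 3: 884 + 124 = 1008
Selection 4: 1008 + 124 = 1132
Selection 5: 1132 + 124 = 1256
Selection 6: 1256 + 124 = 1380
Selection 7: 1380 + 124 = 1504
Selection 8: 1504 + 124 = 1628 → 1628 − 1511 = 117
Selection 9: 117 + 124 = 241
Selection 10: 241 + 124 = 365
Selection 11: 365 + 124 = 489
Selection 12: 489 + 124 = 613
Selection 13: 613 + 124 = 737

760, 884, 1008, 1132, 1256, 1380, 1504, 117, 241, 365, 489, 613, 737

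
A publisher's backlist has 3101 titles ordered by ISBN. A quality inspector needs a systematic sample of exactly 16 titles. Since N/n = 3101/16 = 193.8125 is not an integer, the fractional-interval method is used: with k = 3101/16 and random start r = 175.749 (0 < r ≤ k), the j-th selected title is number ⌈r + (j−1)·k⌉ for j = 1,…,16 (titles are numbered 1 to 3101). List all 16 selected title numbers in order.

176, 370, 564, 758, 951, 1145, 1339, 1533, 1727, 1921, 2114, 2308, 2502, 2696, 2890, 3083

j=1: r + 0k = 175.749 → ⌈·⌉ = 176
j=2: r + 1k = 369.5615 → ⌈·⌉ = 370
j=3: r + 2k = 563.374 → ⌈·⌉ = 564
j=4: r + 3k = 757.1865 → ⌈·⌉ = 758
j=5: r + 4k = 950.999 → ⌈·⌉ = 951
j=6: r + 5k = 1144.8115 → ⌈·⌉ = 1145
j=7: r + 6k = 1338.624 → ⌈·⌉ = 1339
j=8: r + 7k = 1532.4365 → ⌈·⌉ = 1533
j=9: r + 8k = 1726.249 → ⌈·⌉ = 1727
j=10: r + 9k = 1920.0615 → ⌈·⌉ = 1921
j=11: r + 10k = 2113.874 → ⌈·⌉ = 2114
j=12: r + 11k = 2307.6865 → ⌈·⌉ = 2308
j=13: r + 12k = 2501.499 → ⌈·⌉ = 2502
j=14: r + 13k = 2695.3115 → ⌈·⌉ = 2696
j=15: r + 14k = 2889.124 → ⌈·⌉ = 2890
j=16: r + 15k = 3082.9365 → ⌈·⌉ = 3083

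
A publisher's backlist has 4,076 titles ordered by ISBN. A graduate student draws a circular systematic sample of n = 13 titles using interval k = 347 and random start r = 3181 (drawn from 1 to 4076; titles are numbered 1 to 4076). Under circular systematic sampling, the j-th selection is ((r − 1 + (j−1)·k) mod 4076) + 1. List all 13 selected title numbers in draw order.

3181, 3528, 3875, 146, 493, 840, 1187, 1534, 1881, 2228, 2575, 2922, 3269

Selection 1: 3181
Selection 2: 3181 + 347 = 3528
Selection 3: 3528 + 347 = 3875
Selection 4: 3875 + 347 = 4222 → 4222 − 4076 = 146
Selection 5: 146 + 347 = 493
Selection 6: 493 + 347 = 840
Selection 7: 840 + 347 = 1187
Selection 8: 1187 + 347 = 1534
Selection 9: 1534 + 347 = 1881
Selection 10: 1881 + 347 = 2228
Selection 11: 2228 + 347 = 2575
Selection 12: 2575 + 347 = 2922
Selection 13: 2922 + 347 = 3269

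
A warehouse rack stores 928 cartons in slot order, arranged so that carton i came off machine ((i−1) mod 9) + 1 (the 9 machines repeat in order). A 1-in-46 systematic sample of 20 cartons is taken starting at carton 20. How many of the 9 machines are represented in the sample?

9

Consecutive selections differ by k = 46, so their machine numbers differ by 46 mod 9 = 1.
gcd(46, 9) = 1, so the sample visits 9/1 = 9 distinct residues mod 9.
Start 20 is machine 2; the machines hit are 1, 2, 3, 4, 5, 6, 7, 8, 9.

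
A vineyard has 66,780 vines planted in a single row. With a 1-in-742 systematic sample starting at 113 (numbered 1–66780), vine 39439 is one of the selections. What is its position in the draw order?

k = 742
position = (39439 − 113)/742 + 1 = 39326/742 + 1 = 53 + 1 = 54

54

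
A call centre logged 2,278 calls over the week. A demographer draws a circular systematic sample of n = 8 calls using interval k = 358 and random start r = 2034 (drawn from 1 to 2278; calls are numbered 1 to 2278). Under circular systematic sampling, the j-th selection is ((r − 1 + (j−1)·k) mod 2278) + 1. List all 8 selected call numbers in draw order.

2034, 114, 472, 830, 1188, 1546, 1904, 2262

Selection 1: 2034
Selection 2: 2034 + 358 = 2392 → 2392 − 2278 = 114
Selection 3: 114 + 358 = 472
Selection 4: 472 + 358 = 830
Selection 5: 830 + 358 = 1188
Selection 6: 1188 + 358 = 1546
Selection 7: 1546 + 358 = 1904
Selection 8: 1904 + 358 = 2262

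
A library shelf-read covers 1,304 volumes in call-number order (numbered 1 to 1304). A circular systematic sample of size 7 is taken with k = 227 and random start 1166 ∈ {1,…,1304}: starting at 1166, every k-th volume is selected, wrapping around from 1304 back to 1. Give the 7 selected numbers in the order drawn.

Selection 1: 1166
Selection 2: 1166 + 227 = 1393 → 1393 − 1304 = 89
Selection 3: 89 + 227 = 316
Selection 4: 316 + 227 = 543
Selection 5: 543 + 227 = 770
Selection 6: 770 + 227 = 997
Selection 7: 997 + 227 = 1224

1166, 89, 316, 543, 770, 997, 1224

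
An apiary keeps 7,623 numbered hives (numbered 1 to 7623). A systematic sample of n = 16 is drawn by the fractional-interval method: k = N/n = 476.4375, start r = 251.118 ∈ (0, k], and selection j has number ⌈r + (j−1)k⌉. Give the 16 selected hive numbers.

j=1: r + 0k = 251.118 → ⌈·⌉ = 252
j=2: r + 1k = 727.5555 → ⌈·⌉ = 728
j=3: r + 2k = 1203.993 → ⌈·⌉ = 1204
j=4: r + 3k = 1680.4305 → ⌈·⌉ = 1681
j=5: r + 4k = 2156.868 → ⌈·⌉ = 2157
j=6: r + 5k = 2633.3055 → ⌈·⌉ = 2634
j=7: r + 6k = 3109.743 → ⌈·⌉ = 3110
j=8: r + 7k = 3586.1805 → ⌈·⌉ = 3587
j=9: r + 8k = 4062.618 → ⌈·⌉ = 4063
j=10: r + 9k = 4539.0555 → ⌈·⌉ = 4540
j=11: r + 10k = 5015.493 → ⌈·⌉ = 5016
j=12: r + 11k = 5491.9305 → ⌈·⌉ = 5492
j=13: r + 12k = 5968.368 → ⌈·⌉ = 5969
j=14: r + 13k = 6444.8055 → ⌈·⌉ = 6445
j=15: r + 14k = 6921.243 → ⌈·⌉ = 6922
j=16: r + 15k = 7397.6805 → ⌈·⌉ = 7398

252, 728, 1204, 1681, 2157, 2634, 3110, 3587, 4063, 4540, 5016, 5492, 5969, 6445, 6922, 7398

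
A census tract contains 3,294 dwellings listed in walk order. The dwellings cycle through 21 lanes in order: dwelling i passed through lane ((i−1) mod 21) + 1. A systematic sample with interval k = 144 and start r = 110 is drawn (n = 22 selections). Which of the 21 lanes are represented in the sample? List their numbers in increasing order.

Consecutive selections differ by k = 144, so their lane numbers differ by 144 mod 21 = 18.
gcd(144, 21) = 3, so the sample visits 21/3 = 7 distinct residues mod 21.
Start 110 is lane 5; the lanes hit are 2, 5, 8, 11, 14, 17, 20.

2, 5, 8, 11, 14, 17, 20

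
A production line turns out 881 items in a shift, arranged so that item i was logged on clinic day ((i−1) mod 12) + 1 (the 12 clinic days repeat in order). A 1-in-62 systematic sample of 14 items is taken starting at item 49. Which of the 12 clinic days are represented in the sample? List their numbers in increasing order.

1, 3, 5, 7, 9, 11

Consecutive selections differ by k = 62, so their clinic day numbers differ by 62 mod 12 = 2.
gcd(62, 12) = 2, so the sample visits 12/2 = 6 distinct residues mod 12.
Start 49 is clinic day 1; the clinic days hit are 1, 3, 5, 7, 9, 11.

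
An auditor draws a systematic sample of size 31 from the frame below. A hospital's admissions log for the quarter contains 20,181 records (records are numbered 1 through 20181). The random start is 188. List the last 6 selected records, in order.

k = N/n = 20181/31 = 651
26th selection = 188 + 25×651 = 16463
27th: 16463 + 651 = 17114
28th: 17114 + 651 = 17765
29th: 17765 + 651 = 18416
30th: 18416 + 651 = 19067
31st: 19067 + 651 = 19718

16463, 17114, 17765, 18416, 19067, 19718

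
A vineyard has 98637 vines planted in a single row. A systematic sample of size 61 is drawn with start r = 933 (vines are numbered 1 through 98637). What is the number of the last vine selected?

97953

k = 98637/61 = 1617
61st selection = r + (61−1)·k = 933 + 60×1617 = 933 + 97020 = 97953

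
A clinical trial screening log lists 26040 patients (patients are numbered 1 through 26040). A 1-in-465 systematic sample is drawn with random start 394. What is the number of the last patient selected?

25969

k = 465
56th selection = r + (56−1)·k = 394 + 55×465 = 394 + 25575 = 25969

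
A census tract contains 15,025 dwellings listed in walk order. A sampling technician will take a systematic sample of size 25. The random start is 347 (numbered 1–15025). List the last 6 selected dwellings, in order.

11766, 12367, 12968, 13569, 14170, 14771

k = N/n = 15025/25 = 601
20th selection = 347 + 19×601 = 11766
21st: 11766 + 601 = 12367
22nd: 12367 + 601 = 12968
23rd: 12968 + 601 = 13569
24th: 13569 + 601 = 14170
25th: 14170 + 601 = 14771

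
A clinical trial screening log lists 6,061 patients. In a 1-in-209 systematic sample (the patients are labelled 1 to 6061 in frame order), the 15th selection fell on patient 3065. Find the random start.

k = 209
r = 3065 − (15−1)×209 = 3065 − 2926 = 139

139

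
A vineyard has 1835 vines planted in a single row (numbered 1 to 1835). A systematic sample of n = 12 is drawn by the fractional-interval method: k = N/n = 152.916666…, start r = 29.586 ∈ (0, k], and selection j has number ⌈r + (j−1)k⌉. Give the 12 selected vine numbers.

30, 183, 336, 489, 642, 795, 948, 1101, 1253, 1406, 1559, 1712

j=1: r + 0k = 29.586 → ⌈·⌉ = 30
j=2: r + 1k = 182.502666… → ⌈·⌉ = 183
j=3: r + 2k = 335.419333… → ⌈·⌉ = 336
j=4: r + 3k = 488.336 → ⌈·⌉ = 489
j=5: r + 4k = 641.252666… → ⌈·⌉ = 642
j=6: r + 5k = 794.169333… → ⌈·⌉ = 795
j=7: r + 6k = 947.086 → ⌈·⌉ = 948
j=8: r + 7k = 1100.002666… → ⌈·⌉ = 1101
j=9: r + 8k = 1252.919333… → ⌈·⌉ = 1253
j=10: r + 9k = 1405.836 → ⌈·⌉ = 1406
j=11: r + 10k = 1558.752666… → ⌈·⌉ = 1559
j=12: r + 11k = 1711.669333… → ⌈·⌉ = 1712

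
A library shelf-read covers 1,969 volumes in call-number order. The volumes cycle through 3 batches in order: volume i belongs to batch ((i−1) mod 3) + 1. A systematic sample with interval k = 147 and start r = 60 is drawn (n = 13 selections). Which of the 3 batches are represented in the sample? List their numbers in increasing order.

3

Consecutive selections differ by k = 147, so their batch numbers differ by 147 mod 3 = 0.
gcd(147, 3) = 3, so the sample visits 3/3 = 1 distinct residues mod 3.
Start 60 is batch 3; the batches hit are 3.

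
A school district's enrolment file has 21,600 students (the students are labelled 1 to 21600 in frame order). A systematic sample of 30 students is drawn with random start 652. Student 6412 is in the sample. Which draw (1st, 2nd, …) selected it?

9

k = 21600/30 = 720
position = (6412 − 652)/720 + 1 = 5760/720 + 1 = 8 + 1 = 9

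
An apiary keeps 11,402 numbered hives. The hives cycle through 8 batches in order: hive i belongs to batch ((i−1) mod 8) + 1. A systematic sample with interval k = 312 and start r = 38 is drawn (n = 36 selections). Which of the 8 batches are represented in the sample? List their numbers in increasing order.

Consecutive selections differ by k = 312, so their batch numbers differ by 312 mod 8 = 0.
gcd(312, 8) = 8, so the sample visits 8/8 = 1 distinct residues mod 8.
Start 38 is batch 6; the batches hit are 6.

6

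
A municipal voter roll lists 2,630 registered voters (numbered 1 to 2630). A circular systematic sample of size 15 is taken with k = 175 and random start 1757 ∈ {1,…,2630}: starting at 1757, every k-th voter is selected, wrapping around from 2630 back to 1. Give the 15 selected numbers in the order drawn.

1757, 1932, 2107, 2282, 2457, 2, 177, 352, 527, 702, 877, 1052, 1227, 1402, 1577

Selection 1: 1757
Selection 2: 1757 + 175 = 1932
Selection 3: 1932 + 175 = 2107
Selection 4: 2107 + 175 = 2282
Selection 5: 2282 + 175 = 2457
Selection 6: 2457 + 175 = 2632 → 2632 − 2630 = 2
Selection 7: 2 + 175 = 177
Selection 8: 177 + 175 = 352
Selection 9: 352 + 175 = 527
Selection 10: 527 + 175 = 702
Selection 11: 702 + 175 = 877
Selection 12: 877 + 175 = 1052
Selection 13: 1052 + 175 = 1227
Selection 14: 1227 + 175 = 1402
Selection 15: 1402 + 175 = 1577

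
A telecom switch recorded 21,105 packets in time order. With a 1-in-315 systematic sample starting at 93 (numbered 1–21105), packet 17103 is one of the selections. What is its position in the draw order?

55

k = 315
position = (17103 − 93)/315 + 1 = 17010/315 + 1 = 54 + 1 = 55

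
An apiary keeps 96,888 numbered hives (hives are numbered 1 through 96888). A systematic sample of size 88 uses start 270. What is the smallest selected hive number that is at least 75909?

k = 96888/88 = 1101
Steps past start: ⌈(75909 − 270)/1101⌉ = ⌈75639/1101⌉ = 69
Selected hive: 270 + 69×1101 = 76239

76239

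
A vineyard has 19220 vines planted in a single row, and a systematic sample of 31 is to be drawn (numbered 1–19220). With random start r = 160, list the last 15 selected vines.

k = N/n = 19220/31 = 620
17th selection = 160 + 16×620 = 10080
18th: 10080 + 620 = 10700
19th: 10700 + 620 = 11320
20th: 11320 + 620 = 11940
21st: 11940 + 620 = 12560
22nd: 12560 + 620 = 13180
23rd: 13180 + 620 = 13800
24th: 13800 + 620 = 14420
25th: 14420 + 620 = 15040
26th: 15040 + 620 = 15660
27th: 15660 + 620 = 16280
28th: 16280 + 620 = 16900
29th: 16900 + 620 = 17520
30th: 17520 + 620 = 18140
31st: 18140 + 620 = 18760

10080, 10700, 11320, 11940, 12560, 13180, 13800, 14420, 15040, 15660, 16280, 16900, 17520, 18140, 18760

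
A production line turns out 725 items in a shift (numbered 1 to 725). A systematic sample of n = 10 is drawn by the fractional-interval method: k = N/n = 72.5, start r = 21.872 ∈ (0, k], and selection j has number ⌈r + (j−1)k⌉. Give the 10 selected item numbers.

22, 95, 167, 240, 312, 385, 457, 530, 602, 675

j=1: r + 0k = 21.872 → ⌈·⌉ = 22
j=2: r + 1k = 94.372 → ⌈·⌉ = 95
j=3: r + 2k = 166.872 → ⌈·⌉ = 167
j=4: r + 3k = 239.372 → ⌈·⌉ = 240
j=5: r + 4k = 311.872 → ⌈·⌉ = 312
j=6: r + 5k = 384.372 → ⌈·⌉ = 385
j=7: r + 6k = 456.872 → ⌈·⌉ = 457
j=8: r + 7k = 529.372 → ⌈·⌉ = 530
j=9: r + 8k = 601.872 → ⌈·⌉ = 602
j=10: r + 9k = 674.372 → ⌈·⌉ = 675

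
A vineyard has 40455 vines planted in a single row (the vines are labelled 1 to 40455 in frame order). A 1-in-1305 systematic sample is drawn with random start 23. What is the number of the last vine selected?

39173

k = 1305
31st selection = r + (31−1)·k = 23 + 30×1305 = 23 + 39150 = 39173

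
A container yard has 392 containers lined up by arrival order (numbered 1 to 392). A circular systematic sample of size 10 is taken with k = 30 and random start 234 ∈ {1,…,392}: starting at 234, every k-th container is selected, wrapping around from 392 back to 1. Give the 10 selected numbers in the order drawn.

Selection 1: 234
Selection 2: 234 + 30 = 264
Selection 3: 264 + 30 = 294
Selection 4: 294 + 30 = 324
Selection 5: 324 + 30 = 354
Selection 6: 354 + 30 = 384
Selection 7: 384 + 30 = 414 → 414 − 392 = 22
Selection 8: 22 + 30 = 52
Selection 9: 52 + 30 = 82
Selection 10: 82 + 30 = 112

234, 264, 294, 324, 354, 384, 22, 52, 82, 112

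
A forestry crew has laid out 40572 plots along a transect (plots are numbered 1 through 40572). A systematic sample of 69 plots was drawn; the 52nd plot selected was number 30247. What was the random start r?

k = 40572/69 = 588
r = 30247 − (52−1)×588 = 30247 − 29988 = 259

259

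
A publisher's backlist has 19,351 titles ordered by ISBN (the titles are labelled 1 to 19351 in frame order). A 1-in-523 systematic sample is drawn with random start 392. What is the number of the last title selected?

19220

k = 523
37th selection = r + (37−1)·k = 392 + 36×523 = 392 + 18828 = 19220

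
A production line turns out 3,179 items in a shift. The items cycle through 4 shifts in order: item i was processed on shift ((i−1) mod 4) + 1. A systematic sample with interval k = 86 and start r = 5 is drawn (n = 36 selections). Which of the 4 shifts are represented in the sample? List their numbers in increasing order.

1, 3

Consecutive selections differ by k = 86, so their shift numbers differ by 86 mod 4 = 2.
gcd(86, 4) = 2, so the sample visits 4/2 = 2 distinct residues mod 4.
Start 5 is shift 1; the shifts hit are 1, 3.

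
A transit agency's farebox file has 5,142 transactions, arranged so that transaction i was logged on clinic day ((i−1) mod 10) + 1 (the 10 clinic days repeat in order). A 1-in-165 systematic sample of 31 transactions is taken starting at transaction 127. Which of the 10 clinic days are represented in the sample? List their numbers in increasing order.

Consecutive selections differ by k = 165, so their clinic day numbers differ by 165 mod 10 = 5.
gcd(165, 10) = 5, so the sample visits 10/5 = 2 distinct residues mod 10.
Start 127 is clinic day 7; the clinic days hit are 2, 7.

2, 7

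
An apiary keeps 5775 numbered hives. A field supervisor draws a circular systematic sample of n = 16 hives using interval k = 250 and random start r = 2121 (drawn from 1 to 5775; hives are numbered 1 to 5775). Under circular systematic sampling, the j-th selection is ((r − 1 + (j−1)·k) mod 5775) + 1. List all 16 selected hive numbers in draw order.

Selection 1: 2121
Selection 2: 2121 + 250 = 2371
Selection 3: 2371 + 250 = 2621
Selection 4: 2621 + 250 = 2871
Selection 5: 2871 + 250 = 3121
Selection 6: 3121 + 250 = 3371
Selection 7: 3371 + 250 = 3621
Selection 8: 3621 + 250 = 3871
Selection 9: 3871 + 250 = 4121
Selection 10: 4121 + 250 = 4371
Selection 11: 4371 + 250 = 4621
Selection 12: 4621 + 250 = 4871
Selection 13: 4871 + 250 = 5121
Selection 14: 5121 + 250 = 5371
Selection 15: 5371 + 250 = 5621
Selection 16: 5621 + 250 = 5871 → 5871 − 5775 = 96

2121, 2371, 2621, 2871, 3121, 3371, 3621, 3871, 4121, 4371, 4621, 4871, 5121, 5371, 5621, 96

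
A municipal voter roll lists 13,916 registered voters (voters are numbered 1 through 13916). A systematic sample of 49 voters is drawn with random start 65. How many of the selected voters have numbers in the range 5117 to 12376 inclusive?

26

k = 13916/49 = 284
First selection ≥ 5117: 65 + ⌈(5117−65)/284⌉·284 = 65 + 18×284 = 5177
Last selection ≤ 12376: 65 + ⌊(12376−65)/284⌋·284 = 65 + 43×284 = 12277
Count = 43 − 18 + 1 = 26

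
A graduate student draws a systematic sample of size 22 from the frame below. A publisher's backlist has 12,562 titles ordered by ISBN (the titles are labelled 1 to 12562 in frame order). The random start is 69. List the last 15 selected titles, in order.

4066, 4637, 5208, 5779, 6350, 6921, 7492, 8063, 8634, 9205, 9776, 10347, 10918, 11489, 12060

k = N/n = 12562/22 = 571
8th selection = 69 + 7×571 = 4066
9th: 4066 + 571 = 4637
10th: 4637 + 571 = 5208
11th: 5208 + 571 = 5779
12th: 5779 + 571 = 6350
13th: 6350 + 571 = 6921
14th: 6921 + 571 = 7492
15th: 7492 + 571 = 8063
16th: 8063 + 571 = 8634
17th: 8634 + 571 = 9205
18th: 9205 + 571 = 9776
19th: 9776 + 571 = 10347
20th: 10347 + 571 = 10918
21st: 10918 + 571 = 11489
22nd: 11489 + 571 = 12060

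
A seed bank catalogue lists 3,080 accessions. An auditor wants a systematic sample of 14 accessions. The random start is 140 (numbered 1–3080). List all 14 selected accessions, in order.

140, 360, 580, 800, 1020, 1240, 1460, 1680, 1900, 2120, 2340, 2560, 2780, 3000

k = N/n = 3080/14 = 220
accession 1: 140
accession 2: 140 + 220 = 360
accession 3: 360 + 220 = 580
accession 4: 580 + 220 = 800
accession 5: 800 + 220 = 1020
accession 6: 1020 + 220 = 1240
accession 7: 1240 + 220 = 1460
accession 8: 1460 + 220 = 1680
accession 9: 1680 + 220 = 1900
accession 10: 1900 + 220 = 2120
accession 11: 2120 + 220 = 2340
accession 12: 2340 + 220 = 2560
accession 13: 2560 + 220 = 2780
accession 14: 2780 + 220 = 3000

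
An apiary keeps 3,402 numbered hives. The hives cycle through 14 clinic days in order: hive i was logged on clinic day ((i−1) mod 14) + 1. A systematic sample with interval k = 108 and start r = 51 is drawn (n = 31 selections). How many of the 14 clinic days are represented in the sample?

7

Consecutive selections differ by k = 108, so their clinic day numbers differ by 108 mod 14 = 10.
gcd(108, 14) = 2, so the sample visits 14/2 = 7 distinct residues mod 14.
Start 51 is clinic day 9; the clinic days hit are 1, 3, 5, 7, 9, 11, 13.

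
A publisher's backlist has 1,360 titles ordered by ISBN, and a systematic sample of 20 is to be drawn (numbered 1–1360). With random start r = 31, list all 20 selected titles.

31, 99, 167, 235, 303, 371, 439, 507, 575, 643, 711, 779, 847, 915, 983, 1051, 1119, 1187, 1255, 1323

k = N/n = 1360/20 = 68
title 1: 31
title 2: 31 + 68 = 99
title 3: 99 + 68 = 167
title 4: 167 + 68 = 235
title 5: 235 + 68 = 303
title 6: 303 + 68 = 371
title 7: 371 + 68 = 439
title 8: 439 + 68 = 507
title 9: 507 + 68 = 575
title 10: 575 + 68 = 643
title 11: 643 + 68 = 711
title 12: 711 + 68 = 779
title 13: 779 + 68 = 847
title 14: 847 + 68 = 915
title 15: 915 + 68 = 983
title 16: 983 + 68 = 1051
title 17: 1051 + 68 = 1119
title 18: 1119 + 68 = 1187
title 19: 1187 + 68 = 1255
title 20: 1255 + 68 = 1323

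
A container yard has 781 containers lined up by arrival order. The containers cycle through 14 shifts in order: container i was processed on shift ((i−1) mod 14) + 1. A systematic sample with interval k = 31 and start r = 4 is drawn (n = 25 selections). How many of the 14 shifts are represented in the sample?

14

Consecutive selections differ by k = 31, so their shift numbers differ by 31 mod 14 = 3.
gcd(31, 14) = 1, so the sample visits 14/1 = 14 distinct residues mod 14.
Start 4 is shift 4; the shifts hit are 1, 2, 3, 4, 5, 6, 7, 8, 9, 10, 11, 12, 13, 14.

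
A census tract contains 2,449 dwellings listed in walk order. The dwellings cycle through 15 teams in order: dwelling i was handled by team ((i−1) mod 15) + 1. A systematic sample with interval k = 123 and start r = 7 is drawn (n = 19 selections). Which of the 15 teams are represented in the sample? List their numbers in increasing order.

Consecutive selections differ by k = 123, so their team numbers differ by 123 mod 15 = 3.
gcd(123, 15) = 3, so the sample visits 15/3 = 5 distinct residues mod 15.
Start 7 is team 7; the teams hit are 1, 4, 7, 10, 13.

1, 4, 7, 10, 13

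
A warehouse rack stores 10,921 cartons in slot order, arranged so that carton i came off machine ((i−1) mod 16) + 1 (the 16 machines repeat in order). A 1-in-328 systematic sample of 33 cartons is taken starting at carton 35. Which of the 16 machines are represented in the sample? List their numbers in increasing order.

Consecutive selections differ by k = 328, so their machine numbers differ by 328 mod 16 = 8.
gcd(328, 16) = 8, so the sample visits 16/8 = 2 distinct residues mod 16.
Start 35 is machine 3; the machines hit are 3, 11.

3, 11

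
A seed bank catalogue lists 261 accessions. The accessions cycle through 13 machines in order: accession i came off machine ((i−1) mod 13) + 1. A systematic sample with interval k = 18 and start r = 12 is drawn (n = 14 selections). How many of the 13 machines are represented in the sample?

13

Consecutive selections differ by k = 18, so their machine numbers differ by 18 mod 13 = 5.
gcd(18, 13) = 1, so the sample visits 13/1 = 13 distinct residues mod 13.
Start 12 is machine 12; the machines hit are 1, 2, 3, 4, 5, 6, 7, 8, 9, 10, 11, 12, 13.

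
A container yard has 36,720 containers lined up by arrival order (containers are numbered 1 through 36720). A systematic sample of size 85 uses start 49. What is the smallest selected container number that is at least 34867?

k = 36720/85 = 432
Steps past start: ⌈(34867 − 49)/432⌉ = ⌈34818/432⌉ = 81
Selected container: 49 + 81×432 = 35041

35041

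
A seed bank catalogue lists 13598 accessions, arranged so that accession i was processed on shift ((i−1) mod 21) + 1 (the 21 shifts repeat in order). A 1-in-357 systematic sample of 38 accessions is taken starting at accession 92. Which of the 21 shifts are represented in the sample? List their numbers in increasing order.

8

Consecutive selections differ by k = 357, so their shift numbers differ by 357 mod 21 = 0.
gcd(357, 21) = 21, so the sample visits 21/21 = 1 distinct residues mod 21.
Start 92 is shift 8; the shifts hit are 8.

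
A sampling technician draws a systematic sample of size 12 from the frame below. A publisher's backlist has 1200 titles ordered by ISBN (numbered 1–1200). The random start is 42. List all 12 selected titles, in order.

42, 142, 242, 342, 442, 542, 642, 742, 842, 942, 1042, 1142

k = N/n = 1200/12 = 100
title 1: 42
title 2: 42 + 100 = 142
title 3: 142 + 100 = 242
title 4: 242 + 100 = 342
title 5: 342 + 100 = 442
title 6: 442 + 100 = 542
title 7: 542 + 100 = 642
title 8: 642 + 100 = 742
title 9: 742 + 100 = 842
title 10: 842 + 100 = 942
title 11: 942 + 100 = 1042
title 12: 1042 + 100 = 1142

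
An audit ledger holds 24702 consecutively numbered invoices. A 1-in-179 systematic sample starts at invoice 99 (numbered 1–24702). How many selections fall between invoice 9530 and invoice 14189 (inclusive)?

k = 179
First selection ≥ 9530: 99 + ⌈(9530−99)/179⌉·179 = 99 + 53×179 = 9586
Last selection ≤ 14189: 99 + ⌊(14189−99)/179⌋·179 = 99 + 78×179 = 14061
Count = 78 − 53 + 1 = 26

26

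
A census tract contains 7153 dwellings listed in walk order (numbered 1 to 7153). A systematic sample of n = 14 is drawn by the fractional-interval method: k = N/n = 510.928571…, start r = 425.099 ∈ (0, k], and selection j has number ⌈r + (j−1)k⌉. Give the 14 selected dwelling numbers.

426, 937, 1447, 1958, 2469, 2980, 3491, 4002, 4513, 5024, 5535, 6046, 6557, 7068

j=1: r + 0k = 425.099 → ⌈·⌉ = 426
j=2: r + 1k = 936.027571… → ⌈·⌉ = 937
j=3: r + 2k = 1446.956142… → ⌈·⌉ = 1447
j=4: r + 3k = 1957.884714… → ⌈·⌉ = 1958
j=5: r + 4k = 2468.813285… → ⌈·⌉ = 2469
j=6: r + 5k = 2979.741857… → ⌈·⌉ = 2980
j=7: r + 6k = 3490.670428… → ⌈·⌉ = 3491
j=8: r + 7k = 4001.599 → ⌈·⌉ = 4002
j=9: r + 8k = 4512.527571… → ⌈·⌉ = 4513
j=10: r + 9k = 5023.456142… → ⌈·⌉ = 5024
j=11: r + 10k = 5534.384714… → ⌈·⌉ = 5535
j=12: r + 11k = 6045.313285… → ⌈·⌉ = 6046
j=13: r + 12k = 6556.241857… → ⌈·⌉ = 6557
j=14: r + 13k = 7067.170428… → ⌈·⌉ = 7068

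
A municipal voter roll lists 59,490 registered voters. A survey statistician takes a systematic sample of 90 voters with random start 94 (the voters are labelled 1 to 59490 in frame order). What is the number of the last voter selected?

k = 59490/90 = 661
90th selection = r + (90−1)·k = 94 + 89×661 = 94 + 58829 = 58923

58923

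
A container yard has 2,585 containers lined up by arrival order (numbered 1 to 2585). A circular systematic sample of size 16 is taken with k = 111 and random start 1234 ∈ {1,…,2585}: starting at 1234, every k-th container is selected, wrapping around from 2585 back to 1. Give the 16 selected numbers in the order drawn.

1234, 1345, 1456, 1567, 1678, 1789, 1900, 2011, 2122, 2233, 2344, 2455, 2566, 92, 203, 314

Selection 1: 1234
Selection 2: 1234 + 111 = 1345
Selection 3: 1345 + 111 = 1456
Selection 4: 1456 + 111 = 1567
Selection 5: 1567 + 111 = 1678
Selection 6: 1678 + 111 = 1789
Selection 7: 1789 + 111 = 1900
Selection 8: 1900 + 111 = 2011
Selection 9: 2011 + 111 = 2122
Selection 10: 2122 + 111 = 2233
Selection 11: 2233 + 111 = 2344
Selection 12: 2344 + 111 = 2455
Selection 13: 2455 + 111 = 2566
Selection 14: 2566 + 111 = 2677 → 2677 − 2585 = 92
Selection 15: 92 + 111 = 203
Selection 16: 203 + 111 = 314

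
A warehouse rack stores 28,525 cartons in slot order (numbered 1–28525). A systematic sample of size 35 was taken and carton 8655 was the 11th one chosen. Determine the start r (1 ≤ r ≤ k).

k = 28525/35 = 815
r = 8655 − (11−1)×815 = 8655 − 8150 = 505

505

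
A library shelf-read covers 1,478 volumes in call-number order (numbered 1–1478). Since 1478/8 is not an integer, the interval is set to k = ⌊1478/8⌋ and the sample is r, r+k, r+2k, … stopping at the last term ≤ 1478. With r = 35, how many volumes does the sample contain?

k = ⌊1478/8⌋ = 184
Achieved size = ⌊(1478 − 35)/184⌋ + 1 = ⌊1443/184⌋ + 1 = 7 + 1 = 8
(last selection: 35 + 7×184 = 1323 ≤ 1478; next would be 1507 > 1478)

8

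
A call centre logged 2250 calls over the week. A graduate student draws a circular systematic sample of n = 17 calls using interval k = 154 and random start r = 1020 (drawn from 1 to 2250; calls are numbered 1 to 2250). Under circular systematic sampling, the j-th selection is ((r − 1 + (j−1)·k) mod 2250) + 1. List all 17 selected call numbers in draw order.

Selection 1: 1020
Selection 2: 1020 + 154 = 1174
Selection 3: 1174 + 154 = 1328
Selection 4: 1328 + 154 = 1482
Selection 5: 1482 + 154 = 1636
Selection 6: 1636 + 154 = 1790
Selection 7: 1790 + 154 = 1944
Selection 8: 1944 + 154 = 2098
Selection 9: 2098 + 154 = 2252 → 2252 − 2250 = 2
Selection 10: 2 + 154 = 156
Selection 11: 156 + 154 = 310
Selection 12: 310 + 154 = 464
Selection 13: 464 + 154 = 618
Selection 14: 618 + 154 = 772
Selection 15: 772 + 154 = 926
Selection 16: 926 + 154 = 1080
Selection 17: 1080 + 154 = 1234

1020, 1174, 1328, 1482, 1636, 1790, 1944, 2098, 2, 156, 310, 464, 618, 772, 926, 1080, 1234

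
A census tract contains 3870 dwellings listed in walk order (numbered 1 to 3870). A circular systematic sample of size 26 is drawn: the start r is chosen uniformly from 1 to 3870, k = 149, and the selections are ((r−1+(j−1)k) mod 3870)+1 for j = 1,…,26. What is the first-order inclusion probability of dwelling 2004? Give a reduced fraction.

For each position j, as r ranges over 1…3870 the j-th selection hits every dwelling exactly once, so dwelling 2004 is selected for exactly 26 of the 3870 starts.
Inclusion probability = 26/3870 = 13/1935.

13/1935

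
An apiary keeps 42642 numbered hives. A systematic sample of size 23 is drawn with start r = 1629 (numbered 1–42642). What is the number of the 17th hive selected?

k = 42642/23 = 1854
17th selection = r + (17−1)·k = 1629 + 16×1854 = 1629 + 29664 = 31293

31293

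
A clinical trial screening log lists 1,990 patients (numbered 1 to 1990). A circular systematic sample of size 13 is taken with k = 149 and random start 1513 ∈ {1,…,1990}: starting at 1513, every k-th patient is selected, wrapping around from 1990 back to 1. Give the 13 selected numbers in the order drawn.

1513, 1662, 1811, 1960, 119, 268, 417, 566, 715, 864, 1013, 1162, 1311

Selection 1: 1513
Selection 2: 1513 + 149 = 1662
Selection 3: 1662 + 149 = 1811
Selection 4: 1811 + 149 = 1960
Selection 5: 1960 + 149 = 2109 → 2109 − 1990 = 119
Selection 6: 119 + 149 = 268
Selection 7: 268 + 149 = 417
Selection 8: 417 + 149 = 566
Selection 9: 566 + 149 = 715
Selection 10: 715 + 149 = 864
Selection 11: 864 + 149 = 1013
Selection 12: 1013 + 149 = 1162
Selection 13: 1162 + 149 = 1311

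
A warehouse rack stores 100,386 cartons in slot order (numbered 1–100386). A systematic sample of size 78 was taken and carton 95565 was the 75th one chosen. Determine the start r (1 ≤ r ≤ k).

k = 100386/78 = 1287
r = 95565 − (75−1)×1287 = 95565 − 95238 = 327

327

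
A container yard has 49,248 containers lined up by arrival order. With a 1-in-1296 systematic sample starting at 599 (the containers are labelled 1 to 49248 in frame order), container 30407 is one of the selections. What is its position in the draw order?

24

k = 1296
position = (30407 − 599)/1296 + 1 = 29808/1296 + 1 = 23 + 1 = 24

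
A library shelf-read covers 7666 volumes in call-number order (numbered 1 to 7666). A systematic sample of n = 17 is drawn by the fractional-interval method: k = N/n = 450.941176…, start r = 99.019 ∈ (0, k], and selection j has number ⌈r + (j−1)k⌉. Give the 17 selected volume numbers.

j=1: r + 0k = 99.019 → ⌈·⌉ = 100
j=2: r + 1k = 549.960176… → ⌈·⌉ = 550
j=3: r + 2k = 1000.901352… → ⌈·⌉ = 1001
j=4: r + 3k = 1451.842529… → ⌈·⌉ = 1452
j=5: r + 4k = 1902.783705… → ⌈·⌉ = 1903
j=6: r + 5k = 2353.724882… → ⌈·⌉ = 2354
j=7: r + 6k = 2804.666058… → ⌈·⌉ = 2805
j=8: r + 7k = 3255.607235… → ⌈·⌉ = 3256
j=9: r + 8k = 3706.548411… → ⌈·⌉ = 3707
j=10: r + 9k = 4157.489588… → ⌈·⌉ = 4158
j=11: r + 10k = 4608.430764… → ⌈·⌉ = 4609
j=12: r + 11k = 5059.371941… → ⌈·⌉ = 5060
j=13: r + 12k = 5510.313117… → ⌈·⌉ = 5511
j=14: r + 13k = 5961.254294… → ⌈·⌉ = 5962
j=15: r + 14k = 6412.195470… → ⌈·⌉ = 6413
j=16: r + 15k = 6863.136647… → ⌈·⌉ = 6864
j=17: r + 16k = 7314.077823… → ⌈·⌉ = 7315

100, 550, 1001, 1452, 1903, 2354, 2805, 3256, 3707, 4158, 4609, 5060, 5511, 5962, 6413, 6864, 7315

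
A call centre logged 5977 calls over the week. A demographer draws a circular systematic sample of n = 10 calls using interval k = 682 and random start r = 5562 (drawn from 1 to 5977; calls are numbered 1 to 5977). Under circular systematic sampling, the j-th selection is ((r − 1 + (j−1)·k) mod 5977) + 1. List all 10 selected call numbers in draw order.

5562, 267, 949, 1631, 2313, 2995, 3677, 4359, 5041, 5723

Selection 1: 5562
Selection 2: 5562 + 682 = 6244 → 6244 − 5977 = 267
Selection 3: 267 + 682 = 949
Selection 4: 949 + 682 = 1631
Selection 5: 1631 + 682 = 2313
Selection 6: 2313 + 682 = 2995
Selection 7: 2995 + 682 = 3677
Selection 8: 3677 + 682 = 4359
Selection 9: 4359 + 682 = 5041
Selection 10: 5041 + 682 = 5723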